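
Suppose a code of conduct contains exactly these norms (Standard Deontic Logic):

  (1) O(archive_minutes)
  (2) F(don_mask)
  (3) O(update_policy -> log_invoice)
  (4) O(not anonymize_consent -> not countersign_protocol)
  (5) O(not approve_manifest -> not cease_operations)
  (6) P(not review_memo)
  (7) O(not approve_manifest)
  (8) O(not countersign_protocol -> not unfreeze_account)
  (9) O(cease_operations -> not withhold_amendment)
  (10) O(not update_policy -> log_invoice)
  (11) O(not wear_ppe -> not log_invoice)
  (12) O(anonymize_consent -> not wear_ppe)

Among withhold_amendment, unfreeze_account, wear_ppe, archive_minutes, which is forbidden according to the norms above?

unfreeze_account

Premises 10 and 3 are O(not update_policy -> log_invoice) and O(update_policy -> log_invoice); every ideal world satisfies not update_policy or update_policy, so in either case log_invoice holds — hence O(log_invoice).
The contrapositive of premise 11 (O(not wear_ppe -> not log_invoice)) is O(log_invoice -> wear_ppe), and O(log_invoice) is already established, so O(wear_ppe).
Premise 12, O(anonymize_consent -> not wear_ppe), contraposes to O(wear_ppe -> not anonymize_consent); with O(wear_ppe) we get O(not anonymize_consent).
Premise 4 is O(not anonymize_consent -> not countersign_protocol); since O(not anonymize_consent), deontic closure gives O(not countersign_protocol).
With premise 8, O(not countersign_protocol -> not unfreeze_account), the K-axiom yields O(not unfreeze_account).
So O(not unfreeze_account) holds, i.e. unfreeze_account is forbidden. None of the other listed options is forbidden under the premises.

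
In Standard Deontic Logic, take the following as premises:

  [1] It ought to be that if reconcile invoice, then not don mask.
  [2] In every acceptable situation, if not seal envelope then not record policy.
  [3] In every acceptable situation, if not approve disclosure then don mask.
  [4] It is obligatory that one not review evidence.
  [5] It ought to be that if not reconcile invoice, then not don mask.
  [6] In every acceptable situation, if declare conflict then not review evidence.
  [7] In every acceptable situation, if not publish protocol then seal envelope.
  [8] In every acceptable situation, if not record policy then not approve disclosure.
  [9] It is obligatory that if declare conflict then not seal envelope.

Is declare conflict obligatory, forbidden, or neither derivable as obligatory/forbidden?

Premises 1 and 5 are O(reconcile_invoice → ¬don_mask) and O(¬reconcile_invoice → ¬don_mask); every ideal world satisfies reconcile_invoice or ¬reconcile_invoice, so in either case ¬don_mask holds — hence O(¬don_mask).
The contrapositive of premise 3 (O(¬approve_disclosure → don_mask)) is O(¬don_mask → approve_disclosure), and O(¬don_mask) is already established, so O(approve_disclosure).
The contrapositive of premise 8 (O(¬record_policy → ¬approve_disclosure)) is O(approve_disclosure → record_policy), and O(approve_disclosure) is already established, so O(record_policy).
Premise 2, O(¬seal_envelope → ¬record_policy), contraposes to O(record_policy → seal_envelope); with O(record_policy) we get O(seal_envelope).
Premise 9 is O(declare_conflict → ¬seal_envelope); contrapositively O(seal_envelope → ¬declare_conflict). Since O(seal_envelope) holds, K gives O(¬declare_conflict).
Premises 4, 6, 7 do not contribute to this derivation.
Thus O(¬declare_conflict), which is F(declare_conflict): declare_conflict is forbidden.

Forbidden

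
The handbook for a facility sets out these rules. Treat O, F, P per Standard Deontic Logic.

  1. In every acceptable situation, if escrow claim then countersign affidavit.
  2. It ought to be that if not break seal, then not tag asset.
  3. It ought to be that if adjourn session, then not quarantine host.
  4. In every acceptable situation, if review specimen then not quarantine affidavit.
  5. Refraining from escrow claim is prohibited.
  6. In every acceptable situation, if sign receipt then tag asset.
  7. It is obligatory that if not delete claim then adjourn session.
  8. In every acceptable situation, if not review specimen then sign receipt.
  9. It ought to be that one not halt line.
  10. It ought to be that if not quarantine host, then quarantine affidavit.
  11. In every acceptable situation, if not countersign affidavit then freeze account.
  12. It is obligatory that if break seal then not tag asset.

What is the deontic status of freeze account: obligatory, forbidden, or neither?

Neither

Premise 11 is O(¬countersign_affidavit → freeze_account), but O(¬countersign_affidavit) is not derivable from the premises, so it does not yield O(freeze_account).
No premise or chain of K-axiom applications forces O(freeze_account), and none forces O(¬freeze_account). So freeze_account is neither obligatory nor forbidden under these norms.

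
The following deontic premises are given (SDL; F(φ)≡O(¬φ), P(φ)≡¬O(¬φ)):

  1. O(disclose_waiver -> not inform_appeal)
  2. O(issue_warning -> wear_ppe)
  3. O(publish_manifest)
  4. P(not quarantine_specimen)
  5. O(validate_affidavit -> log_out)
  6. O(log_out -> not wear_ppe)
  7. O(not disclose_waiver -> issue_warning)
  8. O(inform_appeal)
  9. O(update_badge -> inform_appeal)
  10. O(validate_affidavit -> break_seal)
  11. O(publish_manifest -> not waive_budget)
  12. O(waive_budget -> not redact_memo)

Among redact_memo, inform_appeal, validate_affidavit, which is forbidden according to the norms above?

From premise 8 we have O(inform_appeal).
Premise 1, O(disclose_waiver -> not inform_appeal), contraposes to O(inform_appeal -> not disclose_waiver); with O(inform_appeal) we get O(not disclose_waiver).
Applying K to premise 7 (O(not disclose_waiver -> issue_warning)) and O(not disclose_waiver) yields O(issue_warning).
Applying K to premise 2 (O(issue_warning -> wear_ppe)) and O(issue_warning) yields O(wear_ppe).
The contrapositive of premise 6 (O(log_out -> not wear_ppe)) is O(wear_ppe -> not log_out), and O(wear_ppe) is already established, so O(not log_out).
Premise 5, O(validate_affidavit -> log_out), contraposes to O(not log_out -> not validate_affidavit); with O(not log_out) we get O(not validate_affidavit).
So O(not validate_affidavit) holds, i.e. validate_affidavit is forbidden. None of the other listed options is forbidden under the premises.

validate_affidavit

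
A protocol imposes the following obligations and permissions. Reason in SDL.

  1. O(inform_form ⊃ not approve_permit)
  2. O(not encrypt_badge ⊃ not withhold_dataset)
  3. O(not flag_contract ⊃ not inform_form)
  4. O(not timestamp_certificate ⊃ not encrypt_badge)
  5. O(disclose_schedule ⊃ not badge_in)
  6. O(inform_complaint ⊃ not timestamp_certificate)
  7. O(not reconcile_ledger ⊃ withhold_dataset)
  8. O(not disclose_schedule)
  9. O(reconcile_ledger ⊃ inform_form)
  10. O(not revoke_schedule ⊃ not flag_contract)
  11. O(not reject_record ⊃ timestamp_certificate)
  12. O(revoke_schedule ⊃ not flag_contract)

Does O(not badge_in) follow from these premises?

Premise 5 is O(disclose_schedule ⊃ not badge_in), but O(disclose_schedule) is not derivable from the premises, so it does not yield O(not badge_in).
No other premise forces O(not badge_in). An ideal world satisfying every premise can still have not badge_in false, so O(not badge_in) is not derivable.

No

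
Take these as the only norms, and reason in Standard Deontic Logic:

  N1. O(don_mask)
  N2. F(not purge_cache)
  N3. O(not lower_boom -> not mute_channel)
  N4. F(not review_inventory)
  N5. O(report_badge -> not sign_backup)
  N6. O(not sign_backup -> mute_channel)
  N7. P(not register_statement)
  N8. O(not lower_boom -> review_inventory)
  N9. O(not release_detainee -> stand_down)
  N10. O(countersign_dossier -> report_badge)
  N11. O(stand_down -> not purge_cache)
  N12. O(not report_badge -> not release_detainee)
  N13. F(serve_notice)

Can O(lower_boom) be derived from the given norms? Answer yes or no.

Premise 2 is F(not purge_cache), i.e. O(purge_cache).
Premise 11, O(stand_down -> not purge_cache), contraposes to O(purge_cache -> not stand_down); with O(purge_cache) we get O(not stand_down).
Premise 9 is O(not release_detainee -> stand_down); contrapositively O(not stand_down -> release_detainee). Since O(not stand_down) holds, K gives O(release_detainee).
Premise 12, O(not report_badge -> not release_detainee), contraposes to O(release_detainee -> report_badge); with O(release_detainee) we get O(report_badge).
Premise 5 is O(report_badge -> not sign_backup); since O(report_badge), deontic closure gives O(not sign_backup).
Premise 6 is O(not sign_backup -> mute_channel); since O(not sign_backup), deontic closure gives O(mute_channel).
Premise 3, O(not lower_boom -> not mute_channel), contraposes to O(mute_channel -> lower_boom); with O(mute_channel) we get O(lower_boom).
Premises 1, 4, 7, 8, 10, 13 do not contribute to this derivation.
So O(lower_boom) follows.

Yes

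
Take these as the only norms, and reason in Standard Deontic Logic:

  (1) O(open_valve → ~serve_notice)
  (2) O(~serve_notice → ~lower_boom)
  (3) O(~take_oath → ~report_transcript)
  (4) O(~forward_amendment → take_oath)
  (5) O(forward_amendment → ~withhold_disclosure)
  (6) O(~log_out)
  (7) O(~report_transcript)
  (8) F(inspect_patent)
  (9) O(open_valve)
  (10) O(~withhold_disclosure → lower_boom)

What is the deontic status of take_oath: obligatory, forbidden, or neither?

Premise 9 states O(open_valve) outright.
From O(open_valve) and premise 1, O(open_valve → ~serve_notice), we obtain O(~serve_notice).
Applying K to premise 2 (O(~serve_notice → ~lower_boom)) and O(~serve_notice) yields O(~lower_boom).
Premise 10 is O(~withhold_disclosure → lower_boom); contrapositively O(~lower_boom → withhold_disclosure). Since O(~lower_boom) holds, K gives O(withhold_disclosure).
Premise 5, O(forward_amendment → ~withhold_disclosure), contraposes to O(withhold_disclosure → ~forward_amendment); with O(withhold_disclosure) we get O(~forward_amendment).
Premise 4 is O(~forward_amendment → take_oath); since O(~forward_amendment), deontic closure gives O(take_oath).
Premises 3, 6, 7, 8 do not contribute to this derivation.
Hence take_oath is obligatory.

Obligatory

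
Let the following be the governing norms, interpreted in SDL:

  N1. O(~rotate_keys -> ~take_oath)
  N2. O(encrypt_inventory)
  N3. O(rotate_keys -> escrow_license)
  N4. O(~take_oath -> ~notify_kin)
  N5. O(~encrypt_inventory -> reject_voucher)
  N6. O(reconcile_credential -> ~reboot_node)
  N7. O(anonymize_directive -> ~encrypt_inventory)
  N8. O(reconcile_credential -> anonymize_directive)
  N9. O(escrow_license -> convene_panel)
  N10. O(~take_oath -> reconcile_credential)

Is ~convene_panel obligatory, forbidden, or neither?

Premise 2 gives O(encrypt_inventory).
Premise 7, O(anonymize_directive -> ~encrypt_inventory), contraposes to O(encrypt_inventory -> ~anonymize_directive); with O(encrypt_inventory) we get O(~anonymize_directive).
Premise 8 is O(reconcile_credential -> anonymize_directive); contrapositively O(~anonymize_directive -> ~reconcile_credential). Since O(~anonymize_directive) holds, K gives O(~reconcile_credential).
Premise 10, O(~take_oath -> reconcile_credential), contraposes to O(~reconcile_credential -> take_oath); with O(~reconcile_credential) we get O(take_oath).
The contrapositive of premise 1 (O(~rotate_keys -> ~take_oath)) is O(take_oath -> rotate_keys), and O(take_oath) is already established, so O(rotate_keys).
Applying K to premise 3 (O(rotate_keys -> escrow_license)) and O(rotate_keys) yields O(escrow_license).
Applying K to premise 9 (O(escrow_license -> convene_panel)) and O(escrow_license) yields O(convene_panel).
Premises 4, 5, 6 do not contribute to this derivation.
Thus O(convene_panel), which is F(~convene_panel): ~convene_panel is forbidden.

Forbidden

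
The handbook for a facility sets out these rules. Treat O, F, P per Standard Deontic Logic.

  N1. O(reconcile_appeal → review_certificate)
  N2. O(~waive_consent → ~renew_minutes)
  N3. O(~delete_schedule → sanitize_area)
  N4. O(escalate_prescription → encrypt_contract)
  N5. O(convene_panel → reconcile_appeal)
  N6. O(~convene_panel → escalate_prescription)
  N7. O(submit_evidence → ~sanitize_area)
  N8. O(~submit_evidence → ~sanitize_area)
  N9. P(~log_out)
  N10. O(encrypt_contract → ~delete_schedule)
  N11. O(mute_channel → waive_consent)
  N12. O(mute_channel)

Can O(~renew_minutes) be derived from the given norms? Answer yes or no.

Premise 2 is O(~waive_consent → ~renew_minutes), but O(~waive_consent) is not derivable from the premises, so it does not yield O(~renew_minutes).
No other premise forces O(~renew_minutes). An ideal world satisfying every premise can still have ~renew_minutes false, so O(~renew_minutes) is not derivable.

No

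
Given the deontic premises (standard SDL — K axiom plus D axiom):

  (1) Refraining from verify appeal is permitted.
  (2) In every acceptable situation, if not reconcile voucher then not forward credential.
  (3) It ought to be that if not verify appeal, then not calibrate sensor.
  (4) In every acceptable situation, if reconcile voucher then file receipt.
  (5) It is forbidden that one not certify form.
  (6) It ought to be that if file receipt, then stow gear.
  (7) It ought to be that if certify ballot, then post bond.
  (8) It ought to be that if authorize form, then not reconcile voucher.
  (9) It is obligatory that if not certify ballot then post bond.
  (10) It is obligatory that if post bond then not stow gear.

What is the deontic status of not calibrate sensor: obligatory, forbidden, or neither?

Premise 3 is O(¬verify_appeal → ¬calibrate_sensor), but O(¬verify_appeal) is not derivable from the premises (the permission P(¬verify_appeal) asserts only ¬O(verify_appeal), not O(¬verify_appeal)), so it does not yield O(¬calibrate_sensor).
No premise or chain of K-axiom applications forces O(¬calibrate_sensor), and none forces O(calibrate_sensor). So ¬calibrate_sensor is neither obligatory nor forbidden under these norms.

Neither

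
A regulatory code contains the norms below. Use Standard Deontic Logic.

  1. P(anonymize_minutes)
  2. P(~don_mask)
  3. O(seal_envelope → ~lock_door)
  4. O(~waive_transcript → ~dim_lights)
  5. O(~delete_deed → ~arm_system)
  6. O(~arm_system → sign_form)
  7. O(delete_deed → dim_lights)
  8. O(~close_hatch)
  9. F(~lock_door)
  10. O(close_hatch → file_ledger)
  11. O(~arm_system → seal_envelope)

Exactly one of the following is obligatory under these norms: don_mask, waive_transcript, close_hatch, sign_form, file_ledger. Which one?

F(~lock_door) at premise 9 means O(lock_door).
Premise 3 is O(seal_envelope → ~lock_door); contrapositively O(lock_door → ~seal_envelope). Since O(lock_door) holds, K gives O(~seal_envelope).
Premise 11, O(~arm_system → seal_envelope), contraposes to O(~seal_envelope → arm_system); with O(~seal_envelope) we get O(arm_system).
Premise 5 is O(~delete_deed → ~arm_system); contrapositively O(arm_system → delete_deed). Since O(arm_system) holds, K gives O(delete_deed).
From O(delete_deed) and premise 7, O(delete_deed → dim_lights), we obtain O(dim_lights).
Premise 4, O(~waive_transcript → ~dim_lights), contraposes to O(dim_lights → waive_transcript); with O(dim_lights) we get O(waive_transcript).
So O(waive_transcript) holds — waive_transcript is obligatory. None of the other listed options is made obligatory by any chain of premises.

waive_transcript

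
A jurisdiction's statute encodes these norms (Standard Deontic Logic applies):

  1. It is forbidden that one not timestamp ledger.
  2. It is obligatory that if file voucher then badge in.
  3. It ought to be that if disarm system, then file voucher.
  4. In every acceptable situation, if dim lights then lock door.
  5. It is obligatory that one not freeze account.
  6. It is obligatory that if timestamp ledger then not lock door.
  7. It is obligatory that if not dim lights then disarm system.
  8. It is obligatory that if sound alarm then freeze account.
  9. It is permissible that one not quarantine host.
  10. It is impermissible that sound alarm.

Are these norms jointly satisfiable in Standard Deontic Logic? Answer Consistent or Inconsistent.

Premise 8 is O(sound_alarm → freeze_account), but O(sound_alarm) is not derivable from the premises, so it does not yield O(freeze_account).
So O(freeze_account) is not derivable, and the apparent clash with O(¬freeze_account) does not arise.
A world satisfying every obligation exists (e.g. badge_in=true, dim_lights=false, disarm_system=true, file_voucher=true, freeze_account=false, lock_door=false, quarantine_host=false, sound_alarm=false, timestamp_ledger=true); no atom is both obligatory and forbidden, so the set is consistent.

Consistent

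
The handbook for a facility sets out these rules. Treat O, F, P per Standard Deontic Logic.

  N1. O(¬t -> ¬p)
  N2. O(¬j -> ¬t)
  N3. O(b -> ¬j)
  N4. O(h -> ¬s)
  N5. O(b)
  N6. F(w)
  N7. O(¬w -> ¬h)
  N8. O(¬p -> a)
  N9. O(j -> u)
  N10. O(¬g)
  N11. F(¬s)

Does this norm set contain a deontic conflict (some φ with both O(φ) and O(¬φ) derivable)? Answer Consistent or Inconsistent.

Premise 4 is O(h -> ¬s), but O(h) is not derivable from the premises, so it does not yield O(¬s).
So O(¬s) is not derivable, and the apparent clash with O(s) does not arise.
A world satisfying every obligation exists (e.g. a=true, b=true, g=false, h=false, j=false, p=false, s=true, t=false, u=false, w=false); no atom is both obligatory and forbidden, so the set is consistent.

Consistent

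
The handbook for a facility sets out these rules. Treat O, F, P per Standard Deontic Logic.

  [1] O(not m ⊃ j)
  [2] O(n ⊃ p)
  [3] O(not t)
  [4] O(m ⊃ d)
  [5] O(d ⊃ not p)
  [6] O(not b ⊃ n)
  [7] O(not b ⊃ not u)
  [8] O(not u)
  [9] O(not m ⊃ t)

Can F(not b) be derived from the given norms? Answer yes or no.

Yes

Premise 3 states O(not t) outright.
Premise 9, O(not m ⊃ t), contraposes to O(not t ⊃ m); with O(not t) we get O(m).
From O(m) and premise 4, O(m ⊃ d), we obtain O(d).
Premise 5 is O(d ⊃ not p); since O(d), deontic closure gives O(not p).
Premise 2 is O(n ⊃ p); contrapositively O(not p ⊃ not n). Since O(not p) holds, K gives O(not n).
Premise 6, O(not b ⊃ n), contraposes to O(not n ⊃ b); with O(not n) we get O(b).
Premises 1, 7, 8 do not contribute to this derivation.
So O(b) holds, i.e. F(not b). The claim follows.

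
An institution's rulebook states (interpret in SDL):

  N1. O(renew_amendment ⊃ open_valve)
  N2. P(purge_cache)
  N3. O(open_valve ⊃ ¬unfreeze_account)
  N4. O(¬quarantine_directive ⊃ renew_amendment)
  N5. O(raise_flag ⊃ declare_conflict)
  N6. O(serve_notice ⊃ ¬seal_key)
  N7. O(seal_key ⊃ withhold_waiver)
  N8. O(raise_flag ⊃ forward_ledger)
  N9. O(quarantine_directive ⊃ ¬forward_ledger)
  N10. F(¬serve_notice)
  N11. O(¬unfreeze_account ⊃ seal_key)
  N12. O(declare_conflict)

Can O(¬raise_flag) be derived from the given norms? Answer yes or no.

Premise 10 is F(¬serve_notice), i.e. O(serve_notice).
With premise 6, O(serve_notice ⊃ ¬seal_key), the K-axiom yields O(¬seal_key).
The contrapositive of premise 11 (O(¬unfreeze_account ⊃ seal_key)) is O(¬seal_key ⊃ unfreeze_account), and O(¬seal_key) is already established, so O(unfreeze_account).
Premise 3, O(open_valve ⊃ ¬unfreeze_account), contraposes to O(unfreeze_account ⊃ ¬open_valve); with O(unfreeze_account) we get O(¬open_valve).
Premise 1 is O(renew_amendment ⊃ open_valve); contrapositively O(¬open_valve ⊃ ¬renew_amendment). Since O(¬open_valve) holds, K gives O(¬renew_amendment).
Premise 4 is O(¬quarantine_directive ⊃ renew_amendment); contrapositively O(¬renew_amendment ⊃ quarantine_directive). Since O(¬renew_amendment) holds, K gives O(quarantine_directive).
Applying K to premise 9 (O(quarantine_directive ⊃ ¬forward_ledger)) and O(quarantine_directive) yields O(¬forward_ledger).
Premise 8 is O(raise_flag ⊃ forward_ledger); contrapositively O(¬forward_ledger ⊃ ¬raise_flag). Since O(¬forward_ledger) holds, K gives O(¬raise_flag).
Premises 2, 5, 7, 12 do not contribute to this derivation.
So O(¬raise_flag) follows.

Yes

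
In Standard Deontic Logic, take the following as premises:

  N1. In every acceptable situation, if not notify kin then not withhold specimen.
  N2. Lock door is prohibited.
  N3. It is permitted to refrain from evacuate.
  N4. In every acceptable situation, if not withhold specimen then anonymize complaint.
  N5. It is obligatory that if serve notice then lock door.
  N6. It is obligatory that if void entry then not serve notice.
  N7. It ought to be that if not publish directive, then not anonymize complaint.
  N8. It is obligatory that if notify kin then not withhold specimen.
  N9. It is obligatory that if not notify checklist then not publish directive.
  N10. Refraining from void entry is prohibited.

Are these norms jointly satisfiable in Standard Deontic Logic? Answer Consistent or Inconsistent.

Consistent

Premise 5 is O(serve_notice → lock_door), but O(serve_notice) is not derivable from the premises, so it does not yield O(lock_door).
So O(lock_door) is not derivable, and the apparent clash with O(¬lock_door) does not arise.
A world satisfying every obligation exists (e.g. anonymize_complaint=true, evacuate=false, lock_door=false, notify_checklist=true, notify_kin=false, publish_directive=true, serve_notice=false, void_entry=true, withhold_specimen=false); no atom is both obligatory and forbidden, so the set is consistent.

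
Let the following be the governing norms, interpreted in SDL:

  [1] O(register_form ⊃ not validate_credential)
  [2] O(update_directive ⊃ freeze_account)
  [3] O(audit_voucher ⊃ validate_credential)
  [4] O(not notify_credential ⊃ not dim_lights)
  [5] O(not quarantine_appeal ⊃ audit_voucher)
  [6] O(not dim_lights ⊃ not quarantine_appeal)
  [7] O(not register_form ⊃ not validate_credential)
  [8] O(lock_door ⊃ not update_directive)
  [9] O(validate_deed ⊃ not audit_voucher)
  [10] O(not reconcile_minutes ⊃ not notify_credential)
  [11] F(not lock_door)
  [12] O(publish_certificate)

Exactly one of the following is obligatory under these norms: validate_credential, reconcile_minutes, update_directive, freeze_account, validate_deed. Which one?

reconcile_minutes

Premises 1 and 7 are O(register_form ⊃ not validate_credential) and O(not register_form ⊃ not validate_credential); every ideal world satisfies register_form or not register_form, so in either case not validate_credential holds — hence O(not validate_credential).
Premise 3, O(audit_voucher ⊃ validate_credential), contraposes to O(not validate_credential ⊃ not audit_voucher); with O(not validate_credential) we get O(not audit_voucher).
Premise 5 is O(not quarantine_appeal ⊃ audit_voucher); contrapositively O(not audit_voucher ⊃ quarantine_appeal). Since O(not audit_voucher) holds, K gives O(quarantine_appeal).
The contrapositive of premise 6 (O(not dim_lights ⊃ not quarantine_appeal)) is O(quarantine_appeal ⊃ dim_lights), and O(quarantine_appeal) is already established, so O(dim_lights).
Premise 4, O(not notify_credential ⊃ not dim_lights), contraposes to O(dim_lights ⊃ notify_credential); with O(dim_lights) we get O(notify_credential).
The contrapositive of premise 10 (O(not reconcile_minutes ⊃ not notify_credential)) is O(notify_credential ⊃ reconcile_minutes), and O(notify_credential) is already established, so O(reconcile_minutes).
So O(reconcile_minutes) holds — reconcile_minutes is obligatory. None of the other listed options is made obligatory by any chain of premises.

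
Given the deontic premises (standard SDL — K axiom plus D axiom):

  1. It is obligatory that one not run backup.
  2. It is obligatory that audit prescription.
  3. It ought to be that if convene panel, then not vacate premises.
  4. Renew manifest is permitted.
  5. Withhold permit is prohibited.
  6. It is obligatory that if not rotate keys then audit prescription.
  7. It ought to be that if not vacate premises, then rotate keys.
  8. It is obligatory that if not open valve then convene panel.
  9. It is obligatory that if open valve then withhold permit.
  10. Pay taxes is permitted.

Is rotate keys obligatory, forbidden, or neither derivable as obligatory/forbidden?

Premise 5 is F(withhold_permit), i.e. O(¬withhold_permit).
Premise 9, O(open_valve → withhold_permit), contraposes to O(¬withhold_permit → ¬open_valve); with O(¬withhold_permit) we get O(¬open_valve).
From O(¬open_valve) and premise 8, O(¬open_valve → convene_panel), we obtain O(convene_panel).
With premise 3, O(convene_panel → ¬vacate_premises), the K-axiom yields O(¬vacate_premises).
With premise 7, O(¬vacate_premises → rotate_keys), the K-axiom yields O(rotate_keys).
Premises 1, 2, 4, 6, 10 do not contribute to this derivation.
Hence rotate_keys is obligatory.

Obligatory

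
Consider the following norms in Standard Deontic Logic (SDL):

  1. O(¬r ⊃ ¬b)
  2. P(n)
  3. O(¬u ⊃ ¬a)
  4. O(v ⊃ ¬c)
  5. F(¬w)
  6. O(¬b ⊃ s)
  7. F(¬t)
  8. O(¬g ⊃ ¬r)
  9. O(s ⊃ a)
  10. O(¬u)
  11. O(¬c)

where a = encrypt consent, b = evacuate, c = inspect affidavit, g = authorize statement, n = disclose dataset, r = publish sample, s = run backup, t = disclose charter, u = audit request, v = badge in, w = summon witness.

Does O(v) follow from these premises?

No

Premise 4 is O(v ⊃ ¬c); even if O(¬c) held, inferring O(v) would be affirming the consequent — invalid.
No other premise forces O(v). An ideal world satisfying every premise can still have v false, so O(v) is not derivable.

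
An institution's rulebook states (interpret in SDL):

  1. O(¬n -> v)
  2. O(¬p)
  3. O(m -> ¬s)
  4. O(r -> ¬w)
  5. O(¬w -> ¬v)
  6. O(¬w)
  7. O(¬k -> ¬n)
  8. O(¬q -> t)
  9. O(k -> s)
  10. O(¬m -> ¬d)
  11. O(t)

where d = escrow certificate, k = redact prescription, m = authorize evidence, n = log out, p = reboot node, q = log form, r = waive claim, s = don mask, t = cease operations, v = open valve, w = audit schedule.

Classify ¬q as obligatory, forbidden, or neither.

Premise 8 is O(¬q -> t); even if O(t) held, inferring O(¬q) would be affirming the consequent — invalid.
No premise or chain of K-axiom applications forces O(¬q), and none forces O(q). So ¬q is neither obligatory nor forbidden under these norms.

Neither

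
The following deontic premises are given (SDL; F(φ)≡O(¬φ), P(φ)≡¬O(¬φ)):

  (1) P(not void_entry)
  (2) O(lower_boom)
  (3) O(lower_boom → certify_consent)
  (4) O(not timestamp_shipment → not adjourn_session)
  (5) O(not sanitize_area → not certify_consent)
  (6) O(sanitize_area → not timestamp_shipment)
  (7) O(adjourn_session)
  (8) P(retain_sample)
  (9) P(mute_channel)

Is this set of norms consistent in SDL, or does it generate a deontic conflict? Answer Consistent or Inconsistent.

Premise 2 gives O(lower_boom).
From O(lower_boom) and premise 3, O(lower_boom → certify_consent), we obtain O(certify_consent).
The contrapositive of premise 5 (O(not sanitize_area → not certify_consent)) is O(certify_consent → sanitize_area), and O(certify_consent) is already established, so O(sanitize_area).
Premise 6 is O(sanitize_area → not timestamp_shipment); since O(sanitize_area), deontic closure gives O(not timestamp_shipment).
Applying K to premise 4 (O(not timestamp_shipment → not adjourn_session)) and O(not timestamp_shipment) yields O(not adjourn_session).
However, premise 7 gives O(adjourn_session).
We now have both O(not adjourn_session) and O(adjourn_session) — adjourn_session is simultaneously obligatory and forbidden, violating the D-axiom.

Inconsistent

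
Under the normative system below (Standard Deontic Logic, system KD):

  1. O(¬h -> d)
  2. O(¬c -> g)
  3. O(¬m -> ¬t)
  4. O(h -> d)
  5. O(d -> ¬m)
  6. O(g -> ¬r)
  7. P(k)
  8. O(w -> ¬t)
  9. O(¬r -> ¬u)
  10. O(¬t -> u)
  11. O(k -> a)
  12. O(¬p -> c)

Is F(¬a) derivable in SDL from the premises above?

No

Premise 11 is O(k -> a), but O(k) is not derivable from the premises (the permission P(k) asserts only ¬O(¬k), not O(k)), so it does not yield O(a).
No other premise forces O(a). An ideal world satisfying every premise can still have ¬a true, so F(¬a) is not derivable.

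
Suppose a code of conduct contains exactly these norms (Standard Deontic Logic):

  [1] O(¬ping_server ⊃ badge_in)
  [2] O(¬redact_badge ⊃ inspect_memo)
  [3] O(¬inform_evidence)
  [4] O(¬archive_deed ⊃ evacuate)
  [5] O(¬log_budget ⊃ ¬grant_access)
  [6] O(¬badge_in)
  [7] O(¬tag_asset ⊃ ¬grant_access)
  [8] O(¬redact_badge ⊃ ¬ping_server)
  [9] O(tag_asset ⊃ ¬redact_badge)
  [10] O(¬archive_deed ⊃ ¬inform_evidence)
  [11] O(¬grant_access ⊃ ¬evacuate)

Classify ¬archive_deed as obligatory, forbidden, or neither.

Forbidden

Premise 6 gives O(¬badge_in).
Premise 1, O(¬ping_server ⊃ badge_in), contraposes to O(¬badge_in ⊃ ping_server); with O(¬badge_in) we get O(ping_server).
The contrapositive of premise 8 (O(¬redact_badge ⊃ ¬ping_server)) is O(ping_server ⊃ redact_badge), and O(ping_server) is already established, so O(redact_badge).
Premise 9, O(tag_asset ⊃ ¬redact_badge), contraposes to O(redact_badge ⊃ ¬tag_asset); with O(redact_badge) we get O(¬tag_asset).
Applying K to premise 7 (O(¬tag_asset ⊃ ¬grant_access)) and O(¬tag_asset) yields O(¬grant_access).
With premise 11, O(¬grant_access ⊃ ¬evacuate), the K-axiom yields O(¬evacuate).
Premise 4, O(¬archive_deed ⊃ evacuate), contraposes to O(¬evacuate ⊃ archive_deed); with O(¬evacuate) we get O(archive_deed).
Premises 2, 3, 5, 10 do not contribute to this derivation.
Thus O(archive_deed), which is F(¬archive_deed): ¬archive_deed is forbidden.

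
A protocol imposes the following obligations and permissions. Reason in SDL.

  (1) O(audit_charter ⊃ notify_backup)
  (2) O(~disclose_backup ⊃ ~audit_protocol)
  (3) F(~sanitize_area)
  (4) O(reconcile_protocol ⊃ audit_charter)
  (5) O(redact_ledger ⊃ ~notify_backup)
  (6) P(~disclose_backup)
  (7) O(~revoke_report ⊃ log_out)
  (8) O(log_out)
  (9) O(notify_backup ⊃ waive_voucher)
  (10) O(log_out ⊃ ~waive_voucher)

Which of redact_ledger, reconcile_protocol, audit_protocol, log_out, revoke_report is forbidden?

From premise 8 we have O(log_out).
From O(log_out) and premise 10, O(log_out ⊃ ~waive_voucher), we obtain O(~waive_voucher).
Premise 9, O(notify_backup ⊃ waive_voucher), contraposes to O(~waive_voucher ⊃ ~notify_backup); with O(~waive_voucher) we get O(~notify_backup).
The contrapositive of premise 1 (O(audit_charter ⊃ notify_backup)) is O(~notify_backup ⊃ ~audit_charter), and O(~notify_backup) is already established, so O(~audit_charter).
Premise 4, O(reconcile_protocol ⊃ audit_charter), contraposes to O(~audit_charter ⊃ ~reconcile_protocol); with O(~audit_charter) we get O(~reconcile_protocol).
So O(~reconcile_protocol) holds, i.e. reconcile_protocol is forbidden. None of the other listed options is forbidden under the premises.

reconcile_protocol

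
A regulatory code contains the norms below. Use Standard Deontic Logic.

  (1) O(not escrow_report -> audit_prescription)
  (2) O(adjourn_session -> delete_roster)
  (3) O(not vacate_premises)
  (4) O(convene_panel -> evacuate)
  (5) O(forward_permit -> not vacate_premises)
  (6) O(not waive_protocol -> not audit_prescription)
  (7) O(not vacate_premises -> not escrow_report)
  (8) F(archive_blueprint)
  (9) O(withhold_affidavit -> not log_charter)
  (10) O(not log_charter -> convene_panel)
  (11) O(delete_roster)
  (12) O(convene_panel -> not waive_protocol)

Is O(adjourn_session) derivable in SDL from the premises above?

Premise 2 is O(adjourn_session -> delete_roster); even if O(delete_roster) held, inferring O(adjourn_session) would be affirming the consequent — invalid.
No other premise forces O(adjourn_session). An ideal world satisfying every premise can still have adjourn_session false, so O(adjourn_session) is not derivable.

No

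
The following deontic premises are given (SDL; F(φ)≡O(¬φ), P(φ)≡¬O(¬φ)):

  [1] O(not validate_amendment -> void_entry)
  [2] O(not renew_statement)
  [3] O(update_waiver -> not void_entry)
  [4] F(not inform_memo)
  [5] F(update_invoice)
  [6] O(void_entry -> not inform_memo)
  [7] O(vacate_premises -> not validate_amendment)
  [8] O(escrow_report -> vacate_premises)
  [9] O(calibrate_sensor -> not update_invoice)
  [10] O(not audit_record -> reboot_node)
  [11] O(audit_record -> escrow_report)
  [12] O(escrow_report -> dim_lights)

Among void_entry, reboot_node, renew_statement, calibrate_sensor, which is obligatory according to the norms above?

reboot_node

Premise 4 is F(not inform_memo), i.e. O(inform_memo).
Premise 6 is O(void_entry -> not inform_memo); contrapositively O(inform_memo -> not void_entry). Since O(inform_memo) holds, K gives O(not void_entry).
The contrapositive of premise 1 (O(not validate_amendment -> void_entry)) is O(not void_entry -> validate_amendment), and O(not void_entry) is already established, so O(validate_amendment).
Premise 7, O(vacate_premises -> not validate_amendment), contraposes to O(validate_amendment -> not vacate_premises); with O(validate_amendment) we get O(not vacate_premises).
Premise 8, O(escrow_report -> vacate_premises), contraposes to O(not vacate_premises -> not escrow_report); with O(not vacate_premises) we get O(not escrow_report).
Premise 11, O(audit_record -> escrow_report), contraposes to O(not escrow_report -> not audit_record); with O(not escrow_report) we get O(not audit_record).
Applying K to premise 10 (O(not audit_record -> reboot_node)) and O(not audit_record) yields O(reboot_node).
So O(reboot_node) holds — reboot_node is obligatory. None of the other listed options is made obligatory by any chain of premises.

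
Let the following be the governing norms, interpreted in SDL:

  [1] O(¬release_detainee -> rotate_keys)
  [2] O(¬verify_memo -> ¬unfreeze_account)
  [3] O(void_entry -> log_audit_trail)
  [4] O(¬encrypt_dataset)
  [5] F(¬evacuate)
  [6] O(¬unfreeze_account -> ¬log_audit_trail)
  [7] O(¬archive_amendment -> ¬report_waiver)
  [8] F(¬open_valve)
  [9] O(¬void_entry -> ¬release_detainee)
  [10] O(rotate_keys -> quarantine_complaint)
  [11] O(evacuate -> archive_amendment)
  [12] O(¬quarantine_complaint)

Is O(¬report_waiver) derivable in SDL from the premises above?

Premise 7 is O(¬archive_amendment -> ¬report_waiver), but O(¬archive_amendment) is not derivable from the premises, so it does not yield O(¬report_waiver).
No other premise forces O(¬report_waiver). An ideal world satisfying every premise can still have ¬report_waiver false, so O(¬report_waiver) is not derivable.

No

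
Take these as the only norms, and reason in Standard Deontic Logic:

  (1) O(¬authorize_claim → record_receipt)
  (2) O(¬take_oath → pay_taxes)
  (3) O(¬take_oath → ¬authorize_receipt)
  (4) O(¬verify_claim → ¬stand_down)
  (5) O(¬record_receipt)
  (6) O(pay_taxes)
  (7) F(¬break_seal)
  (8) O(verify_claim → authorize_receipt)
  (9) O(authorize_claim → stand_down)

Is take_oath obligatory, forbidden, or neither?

Premise 5 states O(¬record_receipt) outright.
The contrapositive of premise 1 (O(¬authorize_claim → record_receipt)) is O(¬record_receipt → authorize_claim), and O(¬record_receipt) is already established, so O(authorize_claim).
Applying K to premise 9 (O(authorize_claim → stand_down)) and O(authorize_claim) yields O(stand_down).
Premise 4, O(¬verify_claim → ¬stand_down), contraposes to O(stand_down → verify_claim); with O(stand_down) we get O(verify_claim).
Premise 8 is O(verify_claim → authorize_receipt); since O(verify_claim), deontic closure gives O(authorize_receipt).
The contrapositive of premise 3 (O(¬take_oath → ¬authorize_receipt)) is O(authorize_receipt → take_oath), and O(authorize_receipt) is already established, so O(take_oath).
Premises 2, 6, 7 do not contribute to this derivation.
Hence take_oath is obligatory.

Obligatory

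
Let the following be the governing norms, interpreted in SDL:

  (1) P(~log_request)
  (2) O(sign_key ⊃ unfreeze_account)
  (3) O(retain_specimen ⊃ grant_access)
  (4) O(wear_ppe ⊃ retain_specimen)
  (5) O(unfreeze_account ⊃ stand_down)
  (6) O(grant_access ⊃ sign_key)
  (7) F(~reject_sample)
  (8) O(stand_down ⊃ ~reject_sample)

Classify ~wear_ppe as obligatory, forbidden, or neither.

F(~reject_sample) at premise 7 means O(reject_sample).
The contrapositive of premise 8 (O(stand_down ⊃ ~reject_sample)) is O(reject_sample ⊃ ~stand_down), and O(reject_sample) is already established, so O(~stand_down).
Premise 5, O(unfreeze_account ⊃ stand_down), contraposes to O(~stand_down ⊃ ~unfreeze_account); with O(~stand_down) we get O(~unfreeze_account).
Premise 2 is O(sign_key ⊃ unfreeze_account); contrapositively O(~unfreeze_account ⊃ ~sign_key). Since O(~unfreeze_account) holds, K gives O(~sign_key).
Premise 6, O(grant_access ⊃ sign_key), contraposes to O(~sign_key ⊃ ~grant_access); with O(~sign_key) we get O(~grant_access).
The contrapositive of premise 3 (O(retain_specimen ⊃ grant_access)) is O(~grant_access ⊃ ~retain_specimen), and O(~grant_access) is already established, so O(~retain_specimen).
The contrapositive of premise 4 (O(wear_ppe ⊃ retain_specimen)) is O(~retain_specimen ⊃ ~wear_ppe), and O(~retain_specimen) is already established, so O(~wear_ppe).
Premise 1 does not contribute to this derivation.
Hence ~wear_ppe is obligatory.

Obligatory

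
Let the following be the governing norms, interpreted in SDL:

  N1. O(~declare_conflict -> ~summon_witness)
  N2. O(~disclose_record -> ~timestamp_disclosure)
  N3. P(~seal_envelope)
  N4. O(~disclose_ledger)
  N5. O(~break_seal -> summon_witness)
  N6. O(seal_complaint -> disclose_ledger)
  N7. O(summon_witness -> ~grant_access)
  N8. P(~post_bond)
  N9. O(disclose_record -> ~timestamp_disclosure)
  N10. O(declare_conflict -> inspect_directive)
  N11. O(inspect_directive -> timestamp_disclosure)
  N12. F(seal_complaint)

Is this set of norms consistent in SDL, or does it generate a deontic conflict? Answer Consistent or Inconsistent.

Premise 6 is O(seal_complaint -> disclose_ledger), but O(seal_complaint) is not derivable from the premises, so it does not yield O(disclose_ledger).
So O(disclose_ledger) is not derivable, and the apparent clash with O(~disclose_ledger) does not arise.
A world satisfying every obligation exists (e.g. break_seal=true, declare_conflict=false, disclose_ledger=false, disclose_record=false, grant_access=false, inspect_directive=false, post_bond=false, seal_complaint=false, seal_envelope=false, summon_witness=false, timestamp_disclosure=false); no atom is both obligatory and forbidden, so the set is consistent.

Consistent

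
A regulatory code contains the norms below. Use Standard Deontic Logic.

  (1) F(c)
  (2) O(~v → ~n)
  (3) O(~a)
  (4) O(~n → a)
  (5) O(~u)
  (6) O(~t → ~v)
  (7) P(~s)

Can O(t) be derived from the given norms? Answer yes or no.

Premise 3 gives O(~a).
The contrapositive of premise 4 (O(~n → a)) is O(~a → n), and O(~a) is already established, so O(n).
Premise 2, O(~v → ~n), contraposes to O(n → v); with O(n) we get O(v).
Premise 6, O(~t → ~v), contraposes to O(v → t); with O(v) we get O(t).
Premises 1, 5, 7 do not contribute to this derivation.
So O(t) follows.

Yes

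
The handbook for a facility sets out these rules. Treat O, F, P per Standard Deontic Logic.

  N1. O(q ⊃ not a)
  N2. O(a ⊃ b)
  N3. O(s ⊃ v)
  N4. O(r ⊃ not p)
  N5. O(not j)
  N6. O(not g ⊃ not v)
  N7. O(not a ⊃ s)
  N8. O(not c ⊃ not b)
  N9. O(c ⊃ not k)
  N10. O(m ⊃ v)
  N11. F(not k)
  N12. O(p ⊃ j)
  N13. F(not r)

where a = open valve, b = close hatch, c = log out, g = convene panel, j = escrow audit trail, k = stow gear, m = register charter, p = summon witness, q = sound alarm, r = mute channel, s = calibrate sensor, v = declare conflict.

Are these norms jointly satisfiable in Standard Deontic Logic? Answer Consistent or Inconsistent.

Consistent

Premise 12 is O(p ⊃ j), but O(p) is not derivable from the premises, so it does not yield O(j).
So O(j) is not derivable, and the apparent clash with O(not j) does not arise.
A world satisfying every obligation exists (e.g. a=false, b=false, c=false, g=true, j=false, k=true, m=false, p=false, q=false, r=true, s=true, v=true); no atom is both obligatory and forbidden, so the set is consistent.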